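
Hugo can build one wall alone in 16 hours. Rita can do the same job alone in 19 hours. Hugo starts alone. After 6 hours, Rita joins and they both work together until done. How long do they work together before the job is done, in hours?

In the first 6 hours Hugo alone does 6/16 = 3/8 of the job, leaving 5/8.
Once everyone is working, combined rate: 1/16 + 1/19 = (19 + 16)/304 = 35/304 per hour.
Remaining 5/8 at 35/304 per hour takes 38/7 hours.

38/7 hours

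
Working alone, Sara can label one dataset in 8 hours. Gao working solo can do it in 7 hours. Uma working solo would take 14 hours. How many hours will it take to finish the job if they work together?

Combined rate: 1/8 + 1/7 + 1/14 = (7 + 8 + 4)/56 = 19/56 per hour.
Time = 1 ÷ (19/56) = 56/19 hours.

56/19 hours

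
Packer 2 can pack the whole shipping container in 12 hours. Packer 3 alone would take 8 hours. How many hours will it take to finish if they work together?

With two workers the combined time is the product over the sum: 12·8/(12+8) = 96/20 = 24/5 hours.

24/5 hours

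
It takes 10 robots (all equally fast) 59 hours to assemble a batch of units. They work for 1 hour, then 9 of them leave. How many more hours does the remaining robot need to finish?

One robot does 1/590 of the job per hour.
After 1 hour with 10 robots, 1/59 is done (58/59 left).
With 1 robot the rate is 1/590, so the rest takes 58/59 ÷ 1/590 = 580 hours.

580 hours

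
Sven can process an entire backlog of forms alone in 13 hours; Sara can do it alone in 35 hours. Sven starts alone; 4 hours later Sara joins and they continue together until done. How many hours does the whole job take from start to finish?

In 4 hours Sven does 4/13 of the job, leaving 9/13.
Sven and Sara together work at 48/455 per hour, so finishing takes 9/13 ÷ 48/455 = 105/16 hours.
Total time = 4 + 105/16 = 169/16 hours.

169/16 hours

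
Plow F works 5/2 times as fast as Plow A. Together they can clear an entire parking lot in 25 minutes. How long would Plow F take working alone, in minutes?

Let Plow A's rate be r; then Plow F's rate is (5/2)r, so together (5/2 + 1)r = (7/2)r = 1/25.
Thus r = 2/175 per minute.
Plow A alone: 175/2 minutes; Plow F alone: 35 minutes.

35 minutes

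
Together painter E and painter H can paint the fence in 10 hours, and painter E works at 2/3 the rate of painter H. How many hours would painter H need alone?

Let painter H's rate be r; then painter E's rate is (2/3)r, so together (2/3 + 1)r = (5/3)r = 1/10.
Thus r = 3/50 per hour.
Painter H alone: 50/3 hours; painter E alone: 25 hours.

50/3 hours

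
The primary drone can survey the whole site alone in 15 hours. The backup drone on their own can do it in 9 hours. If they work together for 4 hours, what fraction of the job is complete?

32/45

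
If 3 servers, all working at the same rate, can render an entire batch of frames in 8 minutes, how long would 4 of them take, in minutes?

6 minutes

Total work is 3·8 = 24 server-minutes.
With 4 servers: 24/4 = 6 minutes.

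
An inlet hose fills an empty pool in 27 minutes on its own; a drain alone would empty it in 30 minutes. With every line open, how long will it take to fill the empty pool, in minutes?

270 minutes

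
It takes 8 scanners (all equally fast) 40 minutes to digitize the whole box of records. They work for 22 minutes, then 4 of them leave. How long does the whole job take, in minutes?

One scanner does 1/320 of the job per minute.
After 22 minutes with 8 scanners, 11/20 is done (9/20 left).
With 4 scanners the rate is 4/320 = 1/80, so the rest takes 9/20 ÷ 1/80 = 36 minutes.
Total = 22 + 36 = 58 minutes.

58 minutes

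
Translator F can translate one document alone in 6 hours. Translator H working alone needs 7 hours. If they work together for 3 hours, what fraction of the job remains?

1/14

Combined rate: 1/6 + 1/7 = (7 + 6)/42 = 13/42 per hour.
In 3 hours they complete 3·13/42 = 13/14 of the job.
So 1/14 remains.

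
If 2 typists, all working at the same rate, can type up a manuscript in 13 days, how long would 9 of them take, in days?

Total work is 2·13 = 26 typist-days.
With 9 typists: 26/9 days.

26/9 days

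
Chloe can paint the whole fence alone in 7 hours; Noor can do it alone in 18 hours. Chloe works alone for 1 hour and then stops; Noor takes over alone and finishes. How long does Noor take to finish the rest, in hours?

108/7 hours

In 1 hour Chloe does 1/7 of the job, leaving 6/7.
Noor works at 1/18 per hour, so finishing takes 6/7 ÷ 1/18 = 108/7 hours.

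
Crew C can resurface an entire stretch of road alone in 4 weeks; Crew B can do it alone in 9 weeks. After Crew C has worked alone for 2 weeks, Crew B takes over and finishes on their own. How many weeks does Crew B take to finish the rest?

In 2 weeks Crew C does 2/4 = 1/2 of the job, leaving 1/2.
Crew B works at 1/9 per week, so finishing takes 1/2 ÷ 1/9 = 9/2 weeks.

9/2 weeks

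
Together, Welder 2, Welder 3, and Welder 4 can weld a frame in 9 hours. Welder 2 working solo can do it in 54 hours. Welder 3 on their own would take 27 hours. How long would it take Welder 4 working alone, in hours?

18 hours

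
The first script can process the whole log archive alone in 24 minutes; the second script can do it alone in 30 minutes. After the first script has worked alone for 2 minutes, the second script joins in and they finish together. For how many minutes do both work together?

110/9 minutes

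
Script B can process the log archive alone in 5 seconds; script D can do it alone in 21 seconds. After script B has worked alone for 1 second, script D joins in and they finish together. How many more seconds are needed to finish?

In 1 second script B does 1/5 of the job, leaving 4/5.
Script B and script D together work at 26/105 per second, so finishing takes 4/5 ÷ 26/105 = 42/13 seconds.

42/13 seconds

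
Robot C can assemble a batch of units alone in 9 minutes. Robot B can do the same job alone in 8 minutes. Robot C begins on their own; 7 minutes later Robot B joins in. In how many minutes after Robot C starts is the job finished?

135/17 minutes

In the first 7 minutes Robot C alone does 7/9 of the job, leaving 2/9.
Once everyone is working, combined rate: 1/9 + 1/8 = (8 + 9)/72 = 17/72 per minute.
Remaining 2/9 at 17/72 per minute takes 16/17 minutes.
Total from the start = 7 + 16/17 = 135/17 minutes.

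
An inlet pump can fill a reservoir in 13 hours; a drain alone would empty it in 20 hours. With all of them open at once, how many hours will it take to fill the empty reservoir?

260/7 hours

Net rate = 1/13 − 1/20 = (20 − 13)/260 = 7/260 per hour.
Filling time = 1 ÷ (7/260) = 260/7 hours.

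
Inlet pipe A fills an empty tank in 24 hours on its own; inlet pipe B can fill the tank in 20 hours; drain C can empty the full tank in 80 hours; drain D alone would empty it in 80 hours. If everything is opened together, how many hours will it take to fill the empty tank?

Net rate = 1/24 + 1/20 − 1/80 − 1/80 = (10 + 12 − 3 − 3)/240 = 16/240 = 1/15 per hour.
Filling time = 1 ÷ (1/15) = 15 hours.

15 hours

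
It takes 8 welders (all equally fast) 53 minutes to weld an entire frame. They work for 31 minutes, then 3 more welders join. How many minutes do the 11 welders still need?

16 minutes

One welder does 1/424 of the job per minute.
After 31 minutes with 8 welders, 31/53 is done (22/53 left).
With 11 welders the rate is 11/424, so the rest takes 22/53 ÷ 11/424 = 16 minutes.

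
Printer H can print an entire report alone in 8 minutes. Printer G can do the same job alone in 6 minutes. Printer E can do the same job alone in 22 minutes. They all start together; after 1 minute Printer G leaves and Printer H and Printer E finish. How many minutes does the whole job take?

In the first 1 minute the combined rate is 89/264, so 89/264 of the job is done, leaving 175/264.
After Printer G leaves the rate is 15/88 per minute; the remaining 175/264 takes 35/9 minutes.
Total = 1 + 35/9 = 44/9 minutes.

44/9 minutes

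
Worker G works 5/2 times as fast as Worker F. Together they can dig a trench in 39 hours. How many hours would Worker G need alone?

273/5 hours

Let Worker F's rate be r; then Worker G's rate is (5/2)r, so together (5/2 + 1)r = (7/2)r = 1/39.
Thus r = 2/273 per hour.
Worker F alone: 273/2 hours; Worker G alone: 273/5 hours.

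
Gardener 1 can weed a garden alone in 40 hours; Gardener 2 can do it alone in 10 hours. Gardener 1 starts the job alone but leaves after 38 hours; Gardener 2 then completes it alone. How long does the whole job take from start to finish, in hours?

77/2 hours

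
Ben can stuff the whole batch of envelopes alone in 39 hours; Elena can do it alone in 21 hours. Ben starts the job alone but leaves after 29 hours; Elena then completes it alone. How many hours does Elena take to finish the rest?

70/13 hours

In 29 hours Ben does 29/39 of the job, leaving 10/39.
Elena works at 1/21 per hour, so finishing takes 10/39 ÷ 1/21 = 70/13 hours.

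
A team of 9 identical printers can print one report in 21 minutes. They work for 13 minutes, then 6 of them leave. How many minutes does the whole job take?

One printer does 1/189 of the job per minute.
After 13 minutes with 9 printers, 13/21 is done (8/21 left).
With 3 printers the rate is 3/189 = 1/63, so the rest takes 8/21 ÷ 1/63 = 24 minutes.
Total = 13 + 24 = 37 minutes.

37 minutes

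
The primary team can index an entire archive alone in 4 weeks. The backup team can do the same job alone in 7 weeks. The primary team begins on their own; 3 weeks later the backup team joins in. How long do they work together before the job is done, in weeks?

In the first 3 weeks the primary team alone does 3/4 of the job, leaving 1/4.
Once everyone is working, combined rate: 1/4 + 1/7 = (7 + 4)/28 = 11/28 per week.
Remaining 1/4 at 11/28 per week takes 7/11 weeks.

7/11 weeks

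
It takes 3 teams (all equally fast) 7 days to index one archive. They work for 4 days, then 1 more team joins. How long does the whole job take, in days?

One team does 1/21 of the job per day.
After 4 days with 3 teams, 4/7 is done (3/7 left).
With 4 teams the rate is 4/21, so the rest takes 3/7 ÷ 4/21 = 9/4 days.
Total = 4 + 9/4 = 25/4 days.

25/4 days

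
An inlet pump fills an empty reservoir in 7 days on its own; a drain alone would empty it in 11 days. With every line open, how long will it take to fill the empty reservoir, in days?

77/4 days

Net rate = 1/7 − 1/11 = (11 − 7)/77 = 4/77 per day.
Filling time = 1 ÷ (4/77) = 77/4 days.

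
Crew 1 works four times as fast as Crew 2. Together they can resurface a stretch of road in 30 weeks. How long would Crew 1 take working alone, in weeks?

Let Crew 2's rate be r; then Crew 1's rate is 4r, so together (4 + 1)r = 5r = 1/30.
Thus r = 1/150 per week.
Crew 2 alone: 150 weeks; Crew 1 alone: 75/2 weeks.

75/2 weeks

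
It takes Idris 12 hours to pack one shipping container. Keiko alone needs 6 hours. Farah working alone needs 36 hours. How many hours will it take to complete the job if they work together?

Combined rate: 1/12 + 1/6 + 1/36 = (3 + 6 + 1)/36 = 10/36 = 5/18 per hour.
Time = 1 ÷ (5/18) = 18/5 hours.

18/5 hours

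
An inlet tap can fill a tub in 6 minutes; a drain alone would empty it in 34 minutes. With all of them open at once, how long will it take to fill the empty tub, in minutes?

51/7 minutes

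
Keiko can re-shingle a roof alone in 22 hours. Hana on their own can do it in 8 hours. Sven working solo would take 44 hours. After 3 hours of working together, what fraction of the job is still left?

37/88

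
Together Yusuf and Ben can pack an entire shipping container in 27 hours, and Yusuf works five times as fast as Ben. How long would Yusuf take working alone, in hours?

162/5 hours

Let Ben's rate be r; then Yusuf's rate is 5r, so together (5 + 1)r = 6r = 1/27.
Thus r = 1/162 per hour.
Ben alone: 162 hours; Yusuf alone: 162/5 hours.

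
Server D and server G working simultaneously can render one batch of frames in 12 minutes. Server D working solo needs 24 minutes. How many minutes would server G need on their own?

Combined rate is 1/12 per minute.
Known contribution: 1/24 per minute.
So server G's rate is 1/12 − 1/24 = 1/24, meaning 24 minutes alone.

24 minutes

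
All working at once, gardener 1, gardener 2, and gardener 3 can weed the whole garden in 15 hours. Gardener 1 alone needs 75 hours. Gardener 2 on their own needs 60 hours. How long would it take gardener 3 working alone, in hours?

300/11 hours

Combined rate is 1/15 per hour.
Known contribution: 1/75 + 1/60 = (4 + 5)/300 = 9/300 = 3/100 per hour.
So gardener 3's rate is 1/15 − 3/100 = 11/300, meaning 300/11 hours alone.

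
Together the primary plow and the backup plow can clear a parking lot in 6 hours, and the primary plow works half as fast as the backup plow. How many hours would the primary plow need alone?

18 hours

Let the backup plow's rate be r; then the primary plow's rate is (1/2)r, so together (1/2 + 1)r = (3/2)r = 1/6.
Thus r = 1/9 per hour.
The backup plow alone: 9 hours; the primary plow alone: 18 hours.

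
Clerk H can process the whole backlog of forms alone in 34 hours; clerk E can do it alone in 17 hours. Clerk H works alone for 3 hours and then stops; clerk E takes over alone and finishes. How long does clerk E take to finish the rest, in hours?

In 3 hours clerk H does 3/34 of the job, leaving 31/34.
Clerk E works at 1/17 per hour, so finishing takes 31/34 ÷ 1/17 = 31/2 hours.

31/2 hours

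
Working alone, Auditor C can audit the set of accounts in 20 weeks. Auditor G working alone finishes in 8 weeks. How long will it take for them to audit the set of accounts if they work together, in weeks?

40/7 weeks

With two workers the combined time is the product over the sum: 20·8/(20+8) = 160/28 = 40/7 weeks.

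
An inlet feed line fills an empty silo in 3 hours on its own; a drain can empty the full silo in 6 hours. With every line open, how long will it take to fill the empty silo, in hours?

6 hours

Net rate = 1/3 − 1/6 = (2 − 1)/6 = 1/6 per hour.
Filling time = 1 ÷ (1/6) = 6 hours.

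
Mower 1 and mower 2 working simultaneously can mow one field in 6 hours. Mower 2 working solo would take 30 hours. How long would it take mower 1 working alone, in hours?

Combined rate is 1/6 per hour.
Known contribution: 1/30 per hour.
So mower 1's rate is 1/6 − 1/30 = 2/15, meaning 15/2 hours alone.

15/2 hours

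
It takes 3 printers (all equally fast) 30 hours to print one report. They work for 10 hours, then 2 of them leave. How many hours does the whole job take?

One printer does 1/90 of the job per hour.
After 10 hours with 3 printers, 1/3 is done (2/3 left).
With 1 printer the rate is 1/90, so the rest takes 2/3 ÷ 1/90 = 60 hours.
Total = 10 + 60 = 70 hours.

70 hours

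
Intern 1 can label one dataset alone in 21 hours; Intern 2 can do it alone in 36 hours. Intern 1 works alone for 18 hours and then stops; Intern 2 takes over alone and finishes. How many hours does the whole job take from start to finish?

162/7 hours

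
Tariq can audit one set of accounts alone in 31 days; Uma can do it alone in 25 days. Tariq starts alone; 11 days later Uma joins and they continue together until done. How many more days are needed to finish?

In 11 days Tariq does 11/31 of the job, leaving 20/31.
Tariq and Uma together work at 56/775 per day, so finishing takes 20/31 ÷ 56/775 = 125/14 days.

125/14 days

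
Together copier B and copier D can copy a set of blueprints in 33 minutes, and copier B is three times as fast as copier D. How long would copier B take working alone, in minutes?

44 minutes

Let copier D's rate be r; then copier B's rate is 3r, so together (3 + 1)r = 4r = 1/33.
Thus r = 1/132 per minute.
Copier D alone: 132 minutes; copier B alone: 44 minutes.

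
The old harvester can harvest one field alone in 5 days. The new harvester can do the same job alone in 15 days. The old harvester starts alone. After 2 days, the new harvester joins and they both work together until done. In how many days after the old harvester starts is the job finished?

In the first 2 days the old harvester alone does 2/5 of the job, leaving 3/5.
Once everyone is working, combined rate: 1/5 + 1/15 = (3 + 1)/15 = 4/15 per day.
Remaining 3/5 at 4/15 per day takes 9/4 days.
Total from the start = 2 + 9/4 = 17/4 days.

17/4 days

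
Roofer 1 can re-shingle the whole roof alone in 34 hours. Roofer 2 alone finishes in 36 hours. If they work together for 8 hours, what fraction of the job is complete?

70/153

Combined rate: 1/34 + 1/36 = (18 + 17)/612 = 35/612 per hour.
In 8 hours they complete 8·35/612 = 70/153 of the job.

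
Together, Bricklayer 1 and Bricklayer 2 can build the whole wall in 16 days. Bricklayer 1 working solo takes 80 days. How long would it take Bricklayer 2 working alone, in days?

Combined rate is 1/16 per day.
Known contribution: 1/80 per day.
So Bricklayer 2's rate is 1/16 − 1/80 = 1/20, meaning 20 days alone.

20 days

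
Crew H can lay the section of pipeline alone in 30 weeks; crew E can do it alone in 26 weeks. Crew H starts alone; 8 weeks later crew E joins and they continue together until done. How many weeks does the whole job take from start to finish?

255/14 weeks

In 8 weeks crew H does 8/30 = 4/15 of the job, leaving 11/15.
Crew H and crew E together work at 14/195 per week, so finishing takes 11/15 ÷ 14/195 = 143/14 weeks.
Total time = 8 + 143/14 = 255/14 weeks.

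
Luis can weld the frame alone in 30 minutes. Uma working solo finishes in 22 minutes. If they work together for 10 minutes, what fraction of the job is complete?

26/33

Combined rate: 1/30 + 1/22 = (11 + 15)/330 = 26/330 = 13/165 per minute.
In 10 minutes they complete 10·13/165 = 26/33 of the job.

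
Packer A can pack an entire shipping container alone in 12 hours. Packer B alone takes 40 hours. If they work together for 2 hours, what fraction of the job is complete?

13/60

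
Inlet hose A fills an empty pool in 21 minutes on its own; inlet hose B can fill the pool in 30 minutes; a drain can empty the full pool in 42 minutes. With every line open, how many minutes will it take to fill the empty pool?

Net rate = 1/21 + 1/30 − 1/42 = (10 + 7 − 5)/210 = 12/210 = 2/35 per minute.
Filling time = 1 ÷ (2/35) = 35/2 minutes.

35/2 minutes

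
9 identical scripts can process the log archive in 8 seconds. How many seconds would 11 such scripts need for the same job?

Total work is 9·8 = 72 script-seconds.
With 11 scripts: 72/11 seconds.

72/11 seconds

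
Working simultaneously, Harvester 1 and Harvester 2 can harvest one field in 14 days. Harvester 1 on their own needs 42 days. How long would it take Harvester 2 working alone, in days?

Combined rate is 1/14 per day.
Known contribution: 1/42 per day.
So Harvester 2's rate is 1/14 − 1/42 = 1/21, meaning 21 days alone.

21 days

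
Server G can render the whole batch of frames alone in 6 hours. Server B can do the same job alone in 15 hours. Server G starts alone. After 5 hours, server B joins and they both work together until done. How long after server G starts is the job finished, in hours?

40/7 hours

In the first 5 hours server G alone does 5/6 of the job, leaving 1/6.
Once everyone is working, combined rate: 1/6 + 1/15 = (5 + 2)/30 = 7/30 per hour.
Remaining 1/6 at 7/30 per hour takes 5/7 hours.
Total from the start = 5 + 5/7 = 40/7 hours.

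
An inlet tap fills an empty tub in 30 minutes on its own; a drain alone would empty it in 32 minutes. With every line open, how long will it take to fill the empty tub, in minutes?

480 minutes

Net rate = 1/30 − 1/32 = (16 − 15)/480 = 1/480 per minute.
Filling time = 1 ÷ (1/480) = 480 minutes.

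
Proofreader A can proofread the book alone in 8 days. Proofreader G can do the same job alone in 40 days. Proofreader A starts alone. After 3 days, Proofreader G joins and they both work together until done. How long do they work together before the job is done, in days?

In the first 3 days Proofreader A alone does 3/8 of the job, leaving 5/8.
Once everyone is working, combined rate: 1/8 + 1/40 = (5 + 1)/40 = 6/40 = 3/20 per day.
Remaining 5/8 at 3/20 per day takes 25/6 days.

25/6 days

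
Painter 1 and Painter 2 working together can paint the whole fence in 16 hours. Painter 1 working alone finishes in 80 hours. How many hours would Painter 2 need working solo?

20 hours

Combined rate is 1/16 per hour.
Known contribution: 1/80 per hour.
So Painter 2's rate is 1/16 − 1/80 = 1/20, meaning 20 hours alone.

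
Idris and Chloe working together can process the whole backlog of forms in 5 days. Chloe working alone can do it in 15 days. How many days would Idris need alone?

Combined rate is 1/5 per day.
Known contribution: 1/15 per day.
So Idris's rate is 1/5 − 1/15 = 2/15, meaning 15/2 days alone.

15/2 days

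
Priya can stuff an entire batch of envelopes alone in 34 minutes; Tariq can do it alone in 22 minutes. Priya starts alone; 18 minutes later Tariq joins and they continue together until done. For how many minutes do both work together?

44/7 minutes

In 18 minutes Priya does 18/34 = 9/17 of the job, leaving 8/17.
Priya and Tariq together work at 14/187 per minute, so finishing takes 8/17 ÷ 14/187 = 44/7 minutes.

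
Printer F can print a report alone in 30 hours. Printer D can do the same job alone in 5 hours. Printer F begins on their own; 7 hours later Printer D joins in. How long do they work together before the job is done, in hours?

In the first 7 hours Printer F alone does 7/30 of the job, leaving 23/30.
Once everyone is working, combined rate: 1/30 + 1/5 = (1 + 6)/30 = 7/30 per hour.
Remaining 23/30 at 7/30 per hour takes 23/7 hours.

23/7 hours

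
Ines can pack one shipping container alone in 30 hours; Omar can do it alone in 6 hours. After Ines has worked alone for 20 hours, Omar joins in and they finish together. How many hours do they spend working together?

5/3 hours

In 20 hours Ines does 20/30 = 2/3 of the job, leaving 1/3.
Ines and Omar together work at 1/5 per hour, so finishing takes 1/3 ÷ 1/5 = 5/3 hours.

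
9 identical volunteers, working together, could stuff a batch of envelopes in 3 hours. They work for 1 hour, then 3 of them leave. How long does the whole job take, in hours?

4 hours

One volunteer does 1/27 of the job per hour.
After 1 hour with 9 volunteers, 1/3 is done (2/3 left).
With 6 volunteers the rate is 6/27 = 2/9, so the rest takes 2/3 ÷ 2/9 = 3 hours.
Total = 1 + 3 = 4 hours.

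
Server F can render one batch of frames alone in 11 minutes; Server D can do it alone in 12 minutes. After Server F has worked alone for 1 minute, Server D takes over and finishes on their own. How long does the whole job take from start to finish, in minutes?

In 1 minute Server F does 1/11 of the job, leaving 10/11.
Server D works at 1/12 per minute, so finishing takes 10/11 ÷ 1/12 = 120/11 minutes.
Total time = 1 + 120/11 = 131/11 minutes.

131/11 minutes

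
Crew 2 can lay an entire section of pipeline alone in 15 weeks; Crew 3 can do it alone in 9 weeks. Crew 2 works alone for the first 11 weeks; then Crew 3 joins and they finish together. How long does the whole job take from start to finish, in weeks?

25/2 weeks

In 11 weeks Crew 2 does 11/15 of the job, leaving 4/15.
Crew 2 and Crew 3 together work at 8/45 per week, so finishing takes 4/15 ÷ 8/45 = 3/2 weeks.
Total time = 11 + 3/2 = 25/2 weeks.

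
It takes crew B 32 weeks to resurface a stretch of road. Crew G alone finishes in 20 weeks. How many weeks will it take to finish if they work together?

160/13 weeks

With two workers the combined time is the product over the sum: 32·20/(32+20) = 640/52 = 160/13 weeks.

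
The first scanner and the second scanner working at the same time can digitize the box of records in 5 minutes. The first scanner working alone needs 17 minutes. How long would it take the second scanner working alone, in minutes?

85/12 minutes

Combined rate is 1/5 per minute.
Known contribution: 1/17 per minute.
So the second scanner's rate is 1/5 − 1/17 = 12/85, meaning 85/12 minutes alone.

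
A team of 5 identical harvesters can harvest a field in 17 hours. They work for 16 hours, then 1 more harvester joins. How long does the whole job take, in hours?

101/6 hours

One harvester does 1/85 of the job per hour.
After 16 hours with 5 harvesters, 16/17 is done (1/17 left).
With 6 harvesters the rate is 6/85, so the rest takes 1/17 ÷ 6/85 = 5/6 hours.
Total = 16 + 5/6 = 101/6 hours.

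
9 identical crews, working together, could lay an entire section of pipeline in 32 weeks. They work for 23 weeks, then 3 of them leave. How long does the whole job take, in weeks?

One crew does 1/288 of the job per week.
After 23 weeks with 9 crews, 23/32 is done (9/32 left).
With 6 crews the rate is 6/288 = 1/48, so the rest takes 9/32 ÷ 1/48 = 27/2 weeks.
Total = 23 + 27/2 = 73/2 weeks.

73/2 weeks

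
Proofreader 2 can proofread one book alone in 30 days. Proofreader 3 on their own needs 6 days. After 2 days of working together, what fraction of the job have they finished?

Combined rate: 1/30 + 1/6 = (1 + 5)/30 = 6/30 = 1/5 per day.
In 2 days they complete 2·1/5 = 2/5 of the job.

2/5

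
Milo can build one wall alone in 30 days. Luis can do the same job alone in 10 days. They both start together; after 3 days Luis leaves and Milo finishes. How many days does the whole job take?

21 days

In the first 3 days the combined rate is 2/15, so 2/5 of the job is done, leaving 3/5.
After Luis leaves the rate is 1/30 per day; the remaining 3/5 takes 18 days.
Total = 3 + 18 = 21 days.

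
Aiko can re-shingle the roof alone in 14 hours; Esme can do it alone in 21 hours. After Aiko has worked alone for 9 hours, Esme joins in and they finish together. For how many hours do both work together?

In 9 hours Aiko does 9/14 of the job, leaving 5/14.
Aiko and Esme together work at 5/42 per hour, so finishing takes 5/14 ÷ 5/42 = 3 hours.

3 hours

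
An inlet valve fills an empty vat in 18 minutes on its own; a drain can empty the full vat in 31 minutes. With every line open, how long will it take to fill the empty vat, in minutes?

558/13 minutes

Net rate = 1/18 − 1/31 = (31 − 18)/558 = 13/558 per minute.
Filling time = 1 ÷ (13/558) = 558/13 minutes.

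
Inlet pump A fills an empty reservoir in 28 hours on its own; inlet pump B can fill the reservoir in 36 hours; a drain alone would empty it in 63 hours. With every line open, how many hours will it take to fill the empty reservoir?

21 hours

Net rate = 1/28 + 1/36 − 1/63 = (9 + 7 − 4)/252 = 12/252 = 1/21 per hour.
Filling time = 1 ÷ (1/21) = 21 hours.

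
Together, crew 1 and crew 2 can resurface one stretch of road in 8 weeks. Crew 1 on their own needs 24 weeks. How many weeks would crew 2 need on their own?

Combined rate is 1/8 per week.
Known contribution: 1/24 per week.
So crew 2's rate is 1/8 − 1/24 = 1/12, meaning 12 weeks alone.

12 weeks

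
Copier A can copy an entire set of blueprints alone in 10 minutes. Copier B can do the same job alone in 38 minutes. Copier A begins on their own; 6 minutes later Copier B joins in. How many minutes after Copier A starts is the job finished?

In the first 6 minutes Copier A alone does 6/10 = 3/5 of the job, leaving 2/5.
Once everyone is working, combined rate: 1/10 + 1/38 = (19 + 5)/190 = 24/190 = 12/95 per minute.
Remaining 2/5 at 12/95 per minute takes 19/6 minutes.
Total from the start = 6 + 19/6 = 55/6 minutes.

55/6 minutes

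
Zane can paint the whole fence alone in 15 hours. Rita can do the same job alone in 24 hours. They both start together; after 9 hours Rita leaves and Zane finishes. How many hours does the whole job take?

In the first 9 hours the combined rate is 13/120, so 39/40 of the job is done, leaving 1/40.
After Rita leaves the rate is 1/15 per hour; the remaining 1/40 takes 3/8 hours.
Total = 9 + 3/8 = 75/8 hours.

75/8 hours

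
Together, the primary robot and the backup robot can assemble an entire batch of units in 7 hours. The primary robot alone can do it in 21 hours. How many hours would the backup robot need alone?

21/2 hours

Combined rate is 1/7 per hour.
Known contribution: 1/21 per hour.
So the backup robot's rate is 1/7 − 1/21 = 2/21, meaning 21/2 hours alone.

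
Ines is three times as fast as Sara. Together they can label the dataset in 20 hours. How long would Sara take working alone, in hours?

Let Sara's rate be r; then Ines's rate is 3r, so together (3 + 1)r = 4r = 1/20.
Thus r = 1/80 per hour.
Sara alone: 80 hours; Ines alone: 80/3 hours.

80 hours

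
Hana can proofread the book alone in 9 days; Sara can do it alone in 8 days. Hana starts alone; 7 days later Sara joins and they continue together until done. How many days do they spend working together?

16/17 days

In 7 days Hana does 7/9 of the job, leaving 2/9.
Hana and Sara together work at 17/72 per day, so finishing takes 2/9 ÷ 17/72 = 16/17 days.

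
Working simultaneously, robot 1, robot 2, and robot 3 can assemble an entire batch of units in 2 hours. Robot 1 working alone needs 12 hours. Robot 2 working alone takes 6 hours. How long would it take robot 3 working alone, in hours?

4 hours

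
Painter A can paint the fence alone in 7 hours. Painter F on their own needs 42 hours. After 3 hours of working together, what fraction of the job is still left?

1/2

Combined rate: 1/7 + 1/42 = (6 + 1)/42 = 7/42 = 1/6 per hour.
In 3 hours they complete 3·1/6 = 1/2 of the job.
So 1/2 remains.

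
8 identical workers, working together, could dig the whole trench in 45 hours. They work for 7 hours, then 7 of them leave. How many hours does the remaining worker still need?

One worker does 1/360 of the job per hour.
After 7 hours with 8 workers, 7/45 is done (38/45 left).
With 1 worker the rate is 1/360, so the rest takes 38/45 ÷ 1/360 = 304 hours.

304 hours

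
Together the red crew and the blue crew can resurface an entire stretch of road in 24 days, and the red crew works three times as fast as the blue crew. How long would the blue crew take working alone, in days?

96 days

Let the blue crew's rate be r; then the red crew's rate is 3r, so together (3 + 1)r = 4r = 1/24.
Thus r = 1/96 per day.
The blue crew alone: 96 days; the red crew alone: 32 days.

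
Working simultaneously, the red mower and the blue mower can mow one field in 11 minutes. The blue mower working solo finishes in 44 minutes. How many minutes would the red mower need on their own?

44/3 minutes

Combined rate is 1/11 per minute.
Known contribution: 1/44 per minute.
So the red mower's rate is 1/11 − 1/44 = 3/44, meaning 44/3 minutes alone.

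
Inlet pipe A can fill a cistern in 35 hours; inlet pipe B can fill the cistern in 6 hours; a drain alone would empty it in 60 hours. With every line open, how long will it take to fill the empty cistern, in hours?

Net rate = 1/35 + 1/6 − 1/60 = (12 + 70 − 7)/420 = 75/420 = 5/28 per hour.
Filling time = 1 ÷ (5/28) = 28/5 hours.

28/5 hours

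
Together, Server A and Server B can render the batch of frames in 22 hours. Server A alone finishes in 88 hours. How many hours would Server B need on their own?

88/3 hours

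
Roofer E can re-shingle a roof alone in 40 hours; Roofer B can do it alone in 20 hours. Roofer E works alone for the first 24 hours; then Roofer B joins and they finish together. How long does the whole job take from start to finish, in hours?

In 24 hours Roofer E does 24/40 = 3/5 of the job, leaving 2/5.
Roofer E and Roofer B together work at 3/40 per hour, so finishing takes 2/5 ÷ 3/40 = 16/3 hours.
Total time = 24 + 16/3 = 88/3 hours.

88/3 hours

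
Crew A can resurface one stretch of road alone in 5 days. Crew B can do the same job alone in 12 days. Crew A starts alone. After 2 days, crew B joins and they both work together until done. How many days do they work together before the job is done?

36/17 days

In the first 2 days crew A alone does 2/5 of the job, leaving 3/5.
Once everyone is working, combined rate: 1/5 + 1/12 = (12 + 5)/60 = 17/60 per day.
Remaining 3/5 at 17/60 per day takes 36/17 days.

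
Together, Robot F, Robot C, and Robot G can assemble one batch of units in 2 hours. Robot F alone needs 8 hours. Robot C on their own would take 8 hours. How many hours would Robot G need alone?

4 hours

Combined rate is 1/2 per hour.
Known contribution: 1/8 + 1/8 = (1 + 1)/8 = 2/8 = 1/4 per hour.
So Robot G's rate is 1/2 − 1/4 = 1/4, meaning 4 hours alone.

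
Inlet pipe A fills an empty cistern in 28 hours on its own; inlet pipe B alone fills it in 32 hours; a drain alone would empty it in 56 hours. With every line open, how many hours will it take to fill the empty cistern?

224/11 hours

Net rate = 1/28 + 1/32 − 1/56 = (8 + 7 − 4)/224 = 11/224 per hour.
Filling time = 1 ÷ (11/224) = 224/11 hours.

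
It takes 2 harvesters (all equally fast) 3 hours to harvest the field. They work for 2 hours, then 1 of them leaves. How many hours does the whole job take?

4 hours

One harvester does 1/6 of the job per hour.
After 2 hours with 2 harvesters, 2/3 is done (1/3 left).
With 1 harvester the rate is 1/6, so the rest takes 1/3 ÷ 1/6 = 2 hours.
Total = 2 + 2 = 4 hours.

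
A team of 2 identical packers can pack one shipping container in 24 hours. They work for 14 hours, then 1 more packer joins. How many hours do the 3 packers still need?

One packer does 1/48 of the job per hour.
After 14 hours with 2 packers, 7/12 is done (5/12 left).
With 3 packers the rate is 3/48 = 1/16, so the rest takes 5/12 ÷ 1/16 = 20/3 hours.

20/3 hours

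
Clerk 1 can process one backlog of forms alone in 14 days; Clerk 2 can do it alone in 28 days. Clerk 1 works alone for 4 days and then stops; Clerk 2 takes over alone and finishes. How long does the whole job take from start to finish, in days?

24 days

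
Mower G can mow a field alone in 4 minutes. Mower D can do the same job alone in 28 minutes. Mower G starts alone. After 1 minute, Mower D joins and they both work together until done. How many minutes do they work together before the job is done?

In the first 1 minute Mower G alone does 1/4 of the job, leaving 3/4.
Once everyone is working, combined rate: 1/4 + 1/28 = (7 + 1)/28 = 8/28 = 2/7 per minute.
Remaining 3/4 at 2/7 per minute takes 21/8 minutes.

21/8 minutes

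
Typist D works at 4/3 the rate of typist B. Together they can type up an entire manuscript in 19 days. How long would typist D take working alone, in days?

Let typist B's rate be r; then typist D's rate is (4/3)r, so together (4/3 + 1)r = (7/3)r = 1/19.
Thus r = 3/133 per day.
Typist B alone: 133/3 days; typist D alone: 133/4 days.

133/4 days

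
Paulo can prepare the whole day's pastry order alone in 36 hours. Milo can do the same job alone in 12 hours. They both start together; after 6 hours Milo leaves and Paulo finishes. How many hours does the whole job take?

18 hours

In the first 6 hours the combined rate is 1/9, so 2/3 of the job is done, leaving 1/3.
After Milo leaves the rate is 1/36 per hour; the remaining 1/3 takes 12 hours.
Total = 6 + 12 = 18 hours.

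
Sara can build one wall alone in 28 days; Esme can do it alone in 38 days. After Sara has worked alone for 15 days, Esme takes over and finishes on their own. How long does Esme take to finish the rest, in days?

247/14 days

In 15 days Sara does 15/28 of the job, leaving 13/28.
Esme works at 1/38 per day, so finishing takes 13/28 ÷ 1/38 = 247/14 days.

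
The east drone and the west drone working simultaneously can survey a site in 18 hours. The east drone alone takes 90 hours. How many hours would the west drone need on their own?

Combined rate is 1/18 per hour.
Known contribution: 1/90 per hour.
So the west drone's rate is 1/18 − 1/90 = 2/45, meaning 45/2 hours alone.

45/2 hours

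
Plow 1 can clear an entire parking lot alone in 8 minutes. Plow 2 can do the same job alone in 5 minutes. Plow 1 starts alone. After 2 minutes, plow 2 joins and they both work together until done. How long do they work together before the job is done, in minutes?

30/13 minutes

In the first 2 minutes plow 1 alone does 2/8 = 1/4 of the job, leaving 3/4.
Once everyone is working, combined rate: 1/8 + 1/5 = (5 + 8)/40 = 13/40 per minute.
Remaining 3/4 at 13/40 per minute takes 30/13 minutes.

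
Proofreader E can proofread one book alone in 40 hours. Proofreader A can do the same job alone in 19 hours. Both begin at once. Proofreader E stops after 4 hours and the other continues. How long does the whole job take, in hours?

In the first 4 hours the combined rate is 59/760, so 59/190 of the job is done, leaving 131/190.
After proofreader E leaves the rate is 1/19 per hour; the remaining 131/190 takes 131/10 hours.
Total = 4 + 131/10 = 171/10 hours.

171/10 hours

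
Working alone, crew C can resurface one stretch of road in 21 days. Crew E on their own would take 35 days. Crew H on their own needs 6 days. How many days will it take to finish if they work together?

70/17 days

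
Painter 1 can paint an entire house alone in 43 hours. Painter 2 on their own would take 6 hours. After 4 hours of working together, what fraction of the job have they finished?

98/129

Combined rate: 1/43 + 1/6 = (6 + 43)/258 = 49/258 per hour.
In 4 hours they complete 4·49/258 = 98/129 of the job.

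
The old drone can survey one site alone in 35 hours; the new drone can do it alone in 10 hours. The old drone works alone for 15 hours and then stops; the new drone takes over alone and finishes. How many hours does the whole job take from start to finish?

In 15 hours the old drone does 15/35 = 3/7 of the job, leaving 4/7.
The new drone works at 1/10 per hour, so finishing takes 4/7 ÷ 1/10 = 40/7 hours.
Total time = 15 + 40/7 = 145/7 hours.

145/7 hours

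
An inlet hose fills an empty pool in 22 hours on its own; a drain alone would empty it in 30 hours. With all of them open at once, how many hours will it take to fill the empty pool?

Net rate = 1/22 − 1/30 = (15 − 11)/330 = 4/330 = 2/165 per hour.
Filling time = 1 ÷ (2/165) = 165/2 hours.

165/2 hours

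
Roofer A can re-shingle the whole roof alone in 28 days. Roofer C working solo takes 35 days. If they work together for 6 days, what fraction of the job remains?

43/70

Combined rate: 1/28 + 1/35 = (5 + 4)/140 = 9/140 per day.
In 6 days they complete 6·9/140 = 27/70 of the job.
So 43/70 remains.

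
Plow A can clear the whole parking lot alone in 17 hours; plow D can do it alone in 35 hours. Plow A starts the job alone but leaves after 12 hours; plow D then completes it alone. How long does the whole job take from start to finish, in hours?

In 12 hours plow A does 12/17 of the job, leaving 5/17.
Plow D works at 1/35 per hour, so finishing takes 5/17 ÷ 1/35 = 175/17 hours.
Total time = 12 + 175/17 = 379/17 hours.

379/17 hours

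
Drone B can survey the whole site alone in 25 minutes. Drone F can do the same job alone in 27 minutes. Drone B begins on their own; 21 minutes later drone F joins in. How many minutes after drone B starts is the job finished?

300/13 minutes

In the first 21 minutes drone B alone does 21/25 of the job, leaving 4/25.
Once everyone is working, combined rate: 1/25 + 1/27 = (27 + 25)/675 = 52/675 per minute.
Remaining 4/25 at 52/675 per minute takes 27/13 minutes.
Total from the start = 21 + 27/13 = 300/13 minutes.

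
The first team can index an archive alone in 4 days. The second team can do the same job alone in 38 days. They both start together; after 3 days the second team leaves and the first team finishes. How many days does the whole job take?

70/19 days

In the first 3 days the combined rate is 21/76, so 63/76 of the job is done, leaving 13/76.
After the second team leaves the rate is 1/4 per day; the remaining 13/76 takes 13/19 days.
Total = 3 + 13/19 = 70/19 days.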